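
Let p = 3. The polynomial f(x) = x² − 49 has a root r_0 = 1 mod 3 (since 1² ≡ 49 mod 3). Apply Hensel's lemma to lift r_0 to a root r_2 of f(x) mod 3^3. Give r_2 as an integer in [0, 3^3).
r_2 = 7 (mod 27)

Hensel's recurrence: r_{i+1} = r_i − f(r_i)·(f′(r_i))^{-1} mod 3^{i+2}, with f′(x) = 2x. Iterate:
  r_0 = 1 (mod 3)
  r_1 = 7 (mod 9)
  r_2 = 7 (mod 27)
Final: r_2 = 7, and one checks f(r_2) ≡ 0 mod 3^3.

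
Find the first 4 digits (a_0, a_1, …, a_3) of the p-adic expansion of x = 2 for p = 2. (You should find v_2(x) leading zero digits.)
(a_0, …, a_3) = (0, 1, 0, 0)

v_2(2) = 1, so a_0 = ... = a_0 = 0. Factor out: x = 2^1 · u with u = 1 a unit in ℤ_2. Expand u iteratively via a_{v+i} = u_i mod 2, u_{i+1} = (u_i − a_{v+i})/2:
  u_0 = 1;  a_1 = 1;  u_1 = (u_0 − 1)/2 = 0
  u_1 = 0;  a_2 = 0;  u_2 = (u_1 − 0)/2 = 0
  u_2 = 0;  a_3 = 0;  u_3 = (u_2 − 0)/2 = 0
Digits: (0, 1, 0, 0).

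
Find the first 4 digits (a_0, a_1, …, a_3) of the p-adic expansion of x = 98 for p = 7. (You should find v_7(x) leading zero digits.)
(a_0, …, a_3) = (0, 0, 2, 0)

v_7(98) = 2, so a_0 = ... = a_1 = 0. Factor out: x = 7^2 · u with u = 2 a unit in ℤ_7. Expand u iteratively via a_{v+i} = u_i mod 7, u_{i+1} = (u_i − a_{v+i})/7:
  u_0 = 2;  a_2 = 2;  u_1 = (u_0 − 2)/7 = 0
  u_1 = 0;  a_3 = 0;  u_2 = (u_1 − 0)/7 = 0
Digits: (0, 0, 2, 0).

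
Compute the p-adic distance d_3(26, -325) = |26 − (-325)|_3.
d_3(26, -325) = 1/27

Step 1 — x − y = 26 − (-325) = 351. Step 2 — v_3(351) = 3 (factor: 351 = (3^3 · 13); the sign does not affect v_p). Step 3 — |x − y|_3 = 3^{-3} = 1/27.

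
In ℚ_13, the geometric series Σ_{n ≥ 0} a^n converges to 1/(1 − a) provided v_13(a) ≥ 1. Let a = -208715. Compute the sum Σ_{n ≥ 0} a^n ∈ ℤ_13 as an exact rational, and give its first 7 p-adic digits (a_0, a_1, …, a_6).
Σ a^n = 1/(1 − a) = 1/208716;  first 7 digits = (1, 0, 0, 9, 5, 12, 2)

v_13(a) = 3 ≥ 1, so the series converges in ℤ_13 to 1/(1 − a) = 1/(1 − (-208715)) = 1/208716. Expand this rational in ℤ_13: compute digits iteratively via d_i = x_i mod 13, x_{i+1} = (x_i − d_i)/13. The first 7 digits are (1, 0, 0, 9, 5, 12, 2).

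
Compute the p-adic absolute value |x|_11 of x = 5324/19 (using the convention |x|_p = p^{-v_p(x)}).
|5324/19|_11 = 1/1331

Step 1 — compute v_11(x) by factoring powers of 11 out of the numerator and denominator: v_11(5324/19) = 3. Step 2 — apply |x|_p = p^{-v_p(x)} = 11^{-3} = 1/1331.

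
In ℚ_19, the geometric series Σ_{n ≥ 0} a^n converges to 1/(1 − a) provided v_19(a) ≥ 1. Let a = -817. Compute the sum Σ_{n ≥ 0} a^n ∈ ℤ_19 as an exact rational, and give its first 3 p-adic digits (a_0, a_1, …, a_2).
Σ a^n = 1/(1 − a) = 1/818;  first 3 digits = (1, 14, 3)

v_19(a) = 1 ≥ 1, so the series converges in ℤ_19 to 1/(1 − a) = 1/(1 − (-817)) = 1/818. Expand this rational in ℤ_19: compute digits iteratively via d_i = x_i mod 19, x_{i+1} = (x_i − d_i)/19. The first 3 digits are (1, 14, 3).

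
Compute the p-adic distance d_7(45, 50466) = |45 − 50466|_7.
d_7(45, 50466) = 1/16807

Step 1 — x − y = 45 − 50466 = -50421. Step 2 — v_7(-50421) = 5 (factor: -50421 = −(7^5 · 3); the sign does not affect v_p). Step 3 — |x − y|_7 = 7^{-5} = 1/16807.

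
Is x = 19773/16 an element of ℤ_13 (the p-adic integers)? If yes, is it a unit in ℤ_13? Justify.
x ∈ ℤ_13 but not a unit; v_13(x) = 3 > 0

ℤ_13 = {x ∈ ℚ_13 : v_13(x) ≥ 0} and ℤ_13^× = {x ∈ ℤ_13 : v_13(x) = 0}. Here v_13(19773/16) = v_13(num) − v_13(den) = 3; compare against these criteria.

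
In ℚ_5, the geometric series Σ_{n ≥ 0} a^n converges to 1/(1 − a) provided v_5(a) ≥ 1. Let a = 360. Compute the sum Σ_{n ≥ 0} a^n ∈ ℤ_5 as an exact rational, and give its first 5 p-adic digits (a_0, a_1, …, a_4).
Σ a^n = 1/(1 − a) = -1/359;  first 5 digits = (1, 2, 3, 2, 3)

v_5(a) = 1 ≥ 1, so the series converges in ℤ_5 to 1/(1 − a) = 1/(1 − 360) = -1/359. Expand this rational in ℤ_5: compute digits iteratively via d_i = x_i mod 5, x_{i+1} = (x_i − d_i)/5. The first 5 digits are (1, 2, 3, 2, 3).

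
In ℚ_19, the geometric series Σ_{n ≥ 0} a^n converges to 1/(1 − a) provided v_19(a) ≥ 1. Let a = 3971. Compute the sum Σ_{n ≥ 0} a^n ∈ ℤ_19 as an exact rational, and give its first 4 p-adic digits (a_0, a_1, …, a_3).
Σ a^n = 1/(1 − a) = -1/3970;  first 4 digits = (1, 0, 11, 0)

v_19(a) = 2 ≥ 1, so the series converges in ℤ_19 to 1/(1 − a) = 1/(1 − 3971) = -1/3970. Expand this rational in ℤ_19: compute digits iteratively via d_i = x_i mod 19, x_{i+1} = (x_i − d_i)/19. The first 4 digits are (1, 0, 11, 0).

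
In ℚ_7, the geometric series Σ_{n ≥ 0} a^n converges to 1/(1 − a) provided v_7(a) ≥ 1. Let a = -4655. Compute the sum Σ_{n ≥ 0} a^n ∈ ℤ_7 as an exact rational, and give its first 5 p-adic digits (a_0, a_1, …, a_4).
Σ a^n = 1/(1 − a) = 1/4656;  first 5 digits = (1, 0, 3, 0, 0)

v_7(a) = 2 ≥ 1, so the series converges in ℤ_7 to 1/(1 − a) = 1/(1 − (-4655)) = 1/4656. Expand this rational in ℤ_7: compute digits iteratively via d_i = x_i mod 7, x_{i+1} = (x_i − d_i)/7. The first 5 digits are (1, 0, 3, 0, 0).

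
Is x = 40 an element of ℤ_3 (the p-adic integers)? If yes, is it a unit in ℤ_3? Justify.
x ∈ ℤ_3^× (unit); v_3(x) = 0

ℤ_3 = {x ∈ ℚ_3 : v_3(x) ≥ 0} and ℤ_3^× = {x ∈ ℤ_3 : v_3(x) = 0}. Here v_3(40) = v_3(num) − v_3(den) = 0; compare against these criteria.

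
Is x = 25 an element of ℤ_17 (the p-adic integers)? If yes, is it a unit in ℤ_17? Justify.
x ∈ ℤ_17^× (unit); v_17(x) = 0

ℤ_17 = {x ∈ ℚ_17 : v_17(x) ≥ 0} and ℤ_17^× = {x ∈ ℤ_17 : v_17(x) = 0}. Here v_17(25) = v_17(num) − v_17(den) = 0; compare against these criteria.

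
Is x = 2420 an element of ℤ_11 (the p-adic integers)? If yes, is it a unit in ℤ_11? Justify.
x ∈ ℤ_11 but not a unit; v_11(x) = 2 > 0

ℤ_11 = {x ∈ ℚ_11 : v_11(x) ≥ 0} and ℤ_11^× = {x ∈ ℤ_11 : v_11(x) = 0}. Here v_11(2420) = v_11(num) − v_11(den) = 2; compare against these criteria.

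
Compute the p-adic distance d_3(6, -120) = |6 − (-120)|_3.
d_3(6, -120) = 1/9

Step 1 — x − y = 6 − (-120) = 126. Step 2 — v_3(126) = 2 (factor: 126 = (3^2 · 14); the sign does not affect v_p). Step 3 — |x − y|_3 = 3^{-2} = 1/9.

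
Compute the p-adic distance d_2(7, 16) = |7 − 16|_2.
d_2(7, 16) = 1

Step 1 — x − y = 7 − 16 = -9. Step 2 — v_2(-9) = 0 (factor: -9 = −(2^0 · 9); the sign does not affect v_p). Step 3 — |x − y|_2 = 2^{0} = 1.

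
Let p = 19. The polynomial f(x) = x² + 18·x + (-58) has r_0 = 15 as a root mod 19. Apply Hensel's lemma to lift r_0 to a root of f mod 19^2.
r_1 = 224 (mod 361)

Hensel: r_{i+1} = r_i − f(r_i)·(f′(r_i))^{-1} mod 19^{i+2}, f′(x) = 2x + 18. Iterate:
  r_0 = 15 (mod 19)
  r_1 = 224 (mod 361)
Final: r = 224 satisfies f(r) ≡ 0 mod 19^2.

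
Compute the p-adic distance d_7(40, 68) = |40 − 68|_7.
d_7(40, 68) = 1/7

Step 1 — x − y = 40 − 68 = -28. Step 2 — v_7(-28) = 1 (factor: -28 = −(7^1 · 4); the sign does not affect v_p). Step 3 — |x − y|_7 = 7^{-1} = 1/7.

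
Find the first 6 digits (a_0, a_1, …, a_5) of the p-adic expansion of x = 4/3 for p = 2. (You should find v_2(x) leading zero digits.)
(a_0, …, a_5) = (0, 0, 1, 1, 0, 1)

v_2(4/3) = 2, so a_0 = ... = a_1 = 0. Factor out: x = 2^2 · u with u = 1/3 a unit in ℤ_2. Expand u iteratively via a_{v+i} = u_i mod 2, u_{i+1} = (u_i − a_{v+i})/2:
  u_0 = 1/3;  a_2 = 1;  u_1 = (u_0 − 1)/2 = -1/3
  u_1 = -1/3;  a_3 = 1;  u_2 = (u_1 − 1)/2 = -2/3
  u_2 = -2/3;  a_4 = 0;  u_3 = (u_2 − 0)/2 = -1/3
  u_3 = -1/3;  a_5 = 1;  u_4 = (u_3 − 1)/2 = -2/3
Digits: (0, 0, 1, 1, 0, 1).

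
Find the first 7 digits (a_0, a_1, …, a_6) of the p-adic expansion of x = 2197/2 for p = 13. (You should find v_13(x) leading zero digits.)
(a_0, …, a_6) = (0, 0, 0, 7, 6, 6, 6)

v_13(2197/2) = 3, so a_0 = ... = a_2 = 0. Factor out: x = 13^3 · u with u = 1/2 a unit in ℤ_13. Expand u iteratively via a_{v+i} = u_i mod 13, u_{i+1} = (u_i − a_{v+i})/13:
  u_0 = 1/2;  a_3 = 7;  u_1 = (u_0 − 7)/13 = -1/2
  u_1 = -1/2;  a_4 = 6;  u_2 = (u_1 − 6)/13 = -1/2
  u_2 = -1/2;  a_5 = 6;  u_3 = (u_2 − 6)/13 = -1/2
  u_3 = -1/2;  a_6 = 6;  u_4 = (u_3 − 6)/13 = -1/2
Digits: (0, 0, 0, 7, 6, 6, 6).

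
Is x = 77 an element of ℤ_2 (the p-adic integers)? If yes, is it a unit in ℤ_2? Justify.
x ∈ ℤ_2^× (unit); v_2(x) = 0

ℤ_2 = {x ∈ ℚ_2 : v_2(x) ≥ 0} and ℤ_2^× = {x ∈ ℤ_2 : v_2(x) = 0}. Here v_2(77) = v_2(num) − v_2(den) = 0; compare against these criteria.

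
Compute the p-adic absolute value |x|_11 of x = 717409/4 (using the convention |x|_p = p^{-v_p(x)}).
|717409/4|_11 = 1/14641

Step 1 — compute v_11(x) by factoring powers of 11 out of the numerator and denominator: v_11(717409/4) = 4. Step 2 — apply |x|_p = p^{-v_p(x)} = 11^{-4} = 1/14641.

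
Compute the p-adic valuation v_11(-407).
v_11(-407) = 1

v_11(n) is the largest exponent k such that 11^k divides n. Factor out: -407 = -11^1 · 37. (Sign doesn't affect v_p.) So v_11(-407) = 1.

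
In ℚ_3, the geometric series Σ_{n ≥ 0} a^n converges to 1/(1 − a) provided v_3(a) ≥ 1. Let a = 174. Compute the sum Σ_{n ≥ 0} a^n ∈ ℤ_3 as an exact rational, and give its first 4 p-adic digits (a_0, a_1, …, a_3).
Σ a^n = 1/(1 − a) = -1/173;  first 4 digits = (1, 1, 2, 0)

v_3(a) = 1 ≥ 1, so the series converges in ℤ_3 to 1/(1 − a) = 1/(1 − 174) = -1/173. Expand this rational in ℤ_3: compute digits iteratively via d_i = x_i mod 3, x_{i+1} = (x_i − d_i)/3. The first 4 digits are (1, 1, 2, 0).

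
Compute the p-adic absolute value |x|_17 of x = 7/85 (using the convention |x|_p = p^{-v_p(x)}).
|7/85|_17 = 17

Step 1 — compute v_17(x) by factoring powers of 17 out of the numerator and denominator: v_17(7/85) = -1. Step 2 — apply |x|_p = p^{-v_p(x)} = 17^{1} = 17.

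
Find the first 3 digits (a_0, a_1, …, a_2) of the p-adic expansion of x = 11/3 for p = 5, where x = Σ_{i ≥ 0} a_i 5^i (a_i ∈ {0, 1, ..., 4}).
(a_0, …, a_2) = (2, 2, 3)

v_5(11/3) = 0 (numerator and denominator both coprime to 5), so x ∈ ℤ_5^×. Compute digits iteratively via a_i = x_i mod 5, x_{i+1} = (x_i − a_i)/5, with x_0 = x:
  x_0 = 11/3;  a_0 = 2;  x_1 = (x_0 − 2)/5 = 1/3
  x_1 = 1/3;  a_1 = 2;  x_2 = (x_1 − 2)/5 = -1/3
  x_2 = -1/3;  a_2 = 3;  x_3 = (x_2 − 3)/5 = -2/3
Digits: (2, 2, 3).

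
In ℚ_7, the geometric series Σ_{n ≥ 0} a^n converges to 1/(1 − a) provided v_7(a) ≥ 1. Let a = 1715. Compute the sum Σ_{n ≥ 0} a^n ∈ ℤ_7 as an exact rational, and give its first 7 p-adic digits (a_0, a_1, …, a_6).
Σ a^n = 1/(1 − a) = -1/1714;  first 7 digits = (1, 0, 0, 5, 0, 0, 4)

v_7(a) = 3 ≥ 1, so the series converges in ℤ_7 to 1/(1 − a) = 1/(1 − 1715) = -1/1714. Expand this rational in ℤ_7: compute digits iteratively via d_i = x_i mod 7, x_{i+1} = (x_i − d_i)/7. The first 7 digits are (1, 0, 0, 5, 0, 0, 4).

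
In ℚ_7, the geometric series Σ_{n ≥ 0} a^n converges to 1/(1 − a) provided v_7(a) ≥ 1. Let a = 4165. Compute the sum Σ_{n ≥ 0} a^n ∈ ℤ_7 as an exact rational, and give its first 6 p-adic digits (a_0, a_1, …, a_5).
Σ a^n = 1/(1 − a) = -1/4164;  first 6 digits = (1, 0, 1, 5, 2, 3)

v_7(a) = 2 ≥ 1, so the series converges in ℤ_7 to 1/(1 − a) = 1/(1 − 4165) = -1/4164. Expand this rational in ℤ_7: compute digits iteratively via d_i = x_i mod 7, x_{i+1} = (x_i − d_i)/7. The first 6 digits are (1, 0, 1, 5, 2, 3).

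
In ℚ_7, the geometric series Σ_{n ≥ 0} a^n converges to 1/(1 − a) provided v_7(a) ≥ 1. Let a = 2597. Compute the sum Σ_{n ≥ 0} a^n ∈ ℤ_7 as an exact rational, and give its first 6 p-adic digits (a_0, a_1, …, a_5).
Σ a^n = 1/(1 − a) = -1/2596;  first 6 digits = (1, 0, 4, 0, 3, 2)

v_7(a) = 2 ≥ 1, so the series converges in ℤ_7 to 1/(1 − a) = 1/(1 − 2597) = -1/2596. Expand this rational in ℤ_7: compute digits iteratively via d_i = x_i mod 7, x_{i+1} = (x_i − d_i)/7. The first 6 digits are (1, 0, 4, 0, 3, 2).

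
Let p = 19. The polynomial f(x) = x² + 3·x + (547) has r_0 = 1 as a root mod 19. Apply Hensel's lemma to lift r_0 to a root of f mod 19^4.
r_3 = 20179 (mod 130321)

Hensel: r_{i+1} = r_i − f(r_i)·(f′(r_i))^{-1} mod 19^{i+2}, f′(x) = 2x + 3. Iterate:
  r_0 = 1 (mod 19)
  r_1 = 324 (mod 361)
  r_2 = 6461 (mod 6859)
  r_3 = 20179 (mod 130321)
Final: r = 20179 satisfies f(r) ≡ 0 mod 19^4.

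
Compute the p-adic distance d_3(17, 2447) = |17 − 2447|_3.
d_3(17, 2447) = 1/243

Step 1 — x − y = 17 − 2447 = -2430. Step 2 — v_3(-2430) = 5 (factor: -2430 = −(3^5 · 10); the sign does not affect v_p). Step 3 — |x − y|_3 = 3^{-5} = 1/243.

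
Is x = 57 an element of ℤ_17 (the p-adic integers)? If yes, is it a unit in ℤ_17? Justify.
x ∈ ℤ_17^× (unit); v_17(x) = 0

ℤ_17 = {x ∈ ℚ_17 : v_17(x) ≥ 0} and ℤ_17^× = {x ∈ ℤ_17 : v_17(x) = 0}. Here v_17(57) = v_17(num) − v_17(den) = 0; compare against these criteria.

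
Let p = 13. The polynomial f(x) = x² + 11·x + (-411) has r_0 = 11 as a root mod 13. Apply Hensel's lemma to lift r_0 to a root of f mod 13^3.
r_2 = 349 (mod 2197)

Hensel: r_{i+1} = r_i − f(r_i)·(f′(r_i))^{-1} mod 13^{i+2}, f′(x) = 2x + 11. Iterate:
  r_0 = 11 (mod 13)
  r_1 = 11 (mod 169)
  r_2 = 349 (mod 2197)
Final: r = 349 satisfies f(r) ≡ 0 mod 13^3.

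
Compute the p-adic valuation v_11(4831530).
v_11(4831530) = 5

v_11(n) is the largest exponent k such that 11^k divides n. Factor out: 4831530 = 11^5 · 30. (Sign doesn't affect v_p.) So v_11(4831530) = 5.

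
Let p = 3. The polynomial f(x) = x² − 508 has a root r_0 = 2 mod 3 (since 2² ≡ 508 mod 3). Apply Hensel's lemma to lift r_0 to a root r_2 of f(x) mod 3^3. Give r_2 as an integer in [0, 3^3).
r_2 = 20 (mod 27)

Hensel's recurrence: r_{i+1} = r_i − f(r_i)·(f′(r_i))^{-1} mod 3^{i+2}, with f′(x) = 2x. Iterate:
  r_0 = 2 (mod 3)
  r_1 = 2 (mod 9)
  r_2 = 20 (mod 27)
Final: r_2 = 20, and one checks f(r_2) ≡ 0 mod 3^3.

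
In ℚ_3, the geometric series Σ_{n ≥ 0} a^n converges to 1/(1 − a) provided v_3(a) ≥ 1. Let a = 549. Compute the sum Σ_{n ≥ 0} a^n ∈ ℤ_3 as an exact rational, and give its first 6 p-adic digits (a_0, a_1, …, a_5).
Σ a^n = 1/(1 − a) = -1/548;  first 6 digits = (1, 0, 1, 2, 1, 0)

v_3(a) = 2 ≥ 1, so the series converges in ℤ_3 to 1/(1 − a) = 1/(1 − 549) = -1/548. Expand this rational in ℤ_3: compute digits iteratively via d_i = x_i mod 3, x_{i+1} = (x_i − d_i)/3. The first 6 digits are (1, 0, 1, 2, 1, 0).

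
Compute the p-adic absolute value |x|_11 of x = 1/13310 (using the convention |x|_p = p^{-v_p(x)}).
|1/13310|_11 = 1331

Step 1 — compute v_11(x) by factoring powers of 11 out of the numerator and denominator: v_11(1/13310) = -3. Step 2 — apply |x|_p = p^{-v_p(x)} = 11^{3} = 1331.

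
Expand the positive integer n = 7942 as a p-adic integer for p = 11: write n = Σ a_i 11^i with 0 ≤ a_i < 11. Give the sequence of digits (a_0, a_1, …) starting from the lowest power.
(a_0, a_1, …) = (0, 7, 10, 5)

Repeated division by 11 gives the digits low-to-high: 7942 = 7·11^1 + 10·11^2 + 5·11^3. Digit sequence: (0, 7, 10, 5).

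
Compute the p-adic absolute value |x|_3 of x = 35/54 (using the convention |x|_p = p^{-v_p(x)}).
|35/54|_3 = 27

Step 1 — compute v_3(x) by factoring powers of 3 out of the numerator and denominator: v_3(35/54) = -3. Step 2 — apply |x|_p = p^{-v_p(x)} = 3^{3} = 27.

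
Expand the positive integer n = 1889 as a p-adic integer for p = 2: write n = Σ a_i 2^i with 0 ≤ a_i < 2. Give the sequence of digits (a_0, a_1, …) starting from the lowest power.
(a_0, a_1, …) = (1, 0, 0, 0, 0, 1, 1, 0, 1, 1, 1)

Repeated division by 2 gives the digits low-to-high: 1889 = 1 + 1·2^5 + 1·2^6 + 1·2^8 + 1·2^9 + 1·2^10. Digit sequence: (1, 0, 0, 0, 0, 1, 1, 0, 1, 1, 1).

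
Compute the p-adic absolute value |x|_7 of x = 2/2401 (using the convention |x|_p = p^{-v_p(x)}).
|2/2401|_7 = 2401

Step 1 — compute v_7(x) by factoring powers of 7 out of the numerator and denominator: v_7(2/2401) = -4. Step 2 — apply |x|_p = p^{-v_p(x)} = 7^{4} = 2401.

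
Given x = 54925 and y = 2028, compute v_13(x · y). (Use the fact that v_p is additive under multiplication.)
v_13(111387900) = 5

v_p(x) = 3 (factor: 54925 = 13^3 · 25); v_p(y) = 2 (factor: 2028 = 13^2 · 12). Additivity: v_p(xy) = v_p(x) + v_p(y) = 3 + 2 = 5. (Direct check: xy = 111387900 = 13^5 · (300).)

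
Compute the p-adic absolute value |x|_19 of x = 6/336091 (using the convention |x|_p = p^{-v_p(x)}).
|6/336091|_19 = 6859

Step 1 — compute v_19(x) by factoring powers of 19 out of the numerator and denominator: v_19(6/336091) = -3. Step 2 — apply |x|_p = p^{-v_p(x)} = 19^{3} = 6859.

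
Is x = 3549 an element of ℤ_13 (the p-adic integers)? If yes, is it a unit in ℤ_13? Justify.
x ∈ ℤ_13 but not a unit; v_13(x) = 2 > 0

ℤ_13 = {x ∈ ℚ_13 : v_13(x) ≥ 0} and ℤ_13^× = {x ∈ ℤ_13 : v_13(x) = 0}. Here v_13(3549) = v_13(num) − v_13(den) = 2; compare against these criteria.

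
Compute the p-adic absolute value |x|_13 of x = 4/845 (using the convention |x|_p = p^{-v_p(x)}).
|4/845|_13 = 169

Step 1 — compute v_13(x) by factoring powers of 13 out of the numerator and denominator: v_13(4/845) = -2. Step 2 — apply |x|_p = p^{-v_p(x)} = 13^{2} = 169.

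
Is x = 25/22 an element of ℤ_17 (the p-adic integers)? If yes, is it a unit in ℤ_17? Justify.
x ∈ ℤ_17^× (unit); v_17(x) = 0

ℤ_17 = {x ∈ ℚ_17 : v_17(x) ≥ 0} and ℤ_17^× = {x ∈ ℤ_17 : v_17(x) = 0}. Here v_17(25/22) = v_17(num) − v_17(den) = 0; compare against these criteria.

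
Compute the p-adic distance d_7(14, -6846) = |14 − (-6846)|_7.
d_7(14, -6846) = 1/343

Step 1 — x − y = 14 − (-6846) = 6860. Step 2 — v_7(6860) = 3 (factor: 6860 = (7^3 · 20); the sign does not affect v_p). Step 3 — |x − y|_7 = 7^{-3} = 1/343.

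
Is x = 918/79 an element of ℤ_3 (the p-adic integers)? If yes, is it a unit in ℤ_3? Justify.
x ∈ ℤ_3 but not a unit; v_3(x) = 3 > 0

ℤ_3 = {x ∈ ℚ_3 : v_3(x) ≥ 0} and ℤ_3^× = {x ∈ ℤ_3 : v_3(x) = 0}. Here v_3(918/79) = v_3(num) − v_3(den) = 3; compare against these criteria.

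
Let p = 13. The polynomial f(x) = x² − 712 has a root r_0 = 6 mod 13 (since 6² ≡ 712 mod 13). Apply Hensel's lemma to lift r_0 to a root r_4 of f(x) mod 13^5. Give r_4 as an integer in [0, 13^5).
r_4 = 333274 (mod 371293)

Hensel's recurrence: r_{i+1} = r_i − f(r_i)·(f′(r_i))^{-1} mod 13^{i+2}, with f′(x) = 2x. Iterate:
  r_0 = 6 (mod 13)
  r_1 = 6 (mod 169)
  r_2 = 1527 (mod 2197)
  r_3 = 19103 (mod 28561)
  r_4 = 333274 (mod 371293)
Final: r_4 = 333274, and one checks f(r_4) ≡ 0 mod 13^5.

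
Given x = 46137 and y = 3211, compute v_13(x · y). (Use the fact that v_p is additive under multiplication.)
v_13(148145907) = 5

v_p(x) = 3 (factor: 46137 = 13^3 · 21); v_p(y) = 2 (factor: 3211 = 13^2 · 19). Additivity: v_p(xy) = v_p(x) + v_p(y) = 3 + 2 = 5. (Direct check: xy = 148145907 = 13^5 · (399).)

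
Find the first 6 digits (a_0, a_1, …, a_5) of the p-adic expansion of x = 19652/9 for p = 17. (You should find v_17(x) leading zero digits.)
(a_0, …, a_5) = (0, 0, 0, 8, 9, 7)

v_17(19652/9) = 3, so a_0 = ... = a_2 = 0. Factor out: x = 17^3 · u with u = 4/9 a unit in ℤ_17. Expand u iteratively via a_{v+i} = u_i mod 17, u_{i+1} = (u_i − a_{v+i})/17:
  u_0 = 4/9;  a_3 = 8;  u_1 = (u_0 − 8)/17 = -4/9
  u_1 = -4/9;  a_4 = 9;  u_2 = (u_1 − 9)/17 = -5/9
  u_2 = -5/9;  a_5 = 7;  u_3 = (u_2 − 7)/17 = -4/9
Digits: (0, 0, 0, 8, 9, 7).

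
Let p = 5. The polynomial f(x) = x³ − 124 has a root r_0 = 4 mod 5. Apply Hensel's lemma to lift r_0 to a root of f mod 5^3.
r_2 = 124 (mod 125)

Hensel: r_{i+1} = r_i − f(r_i)/f′(r_i) mod 5^{i+2}, where f′(x) = 3x². Iterate:
  r_0 = 4 (mod 5)
  r_1 = 24 (mod 25)
  r_2 = 124 (mod 125)
Final: r = 124 with f(r) ≡ 0 mod 5^3.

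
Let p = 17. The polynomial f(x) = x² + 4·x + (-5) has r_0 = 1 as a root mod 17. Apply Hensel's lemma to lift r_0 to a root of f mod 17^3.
r_2 = 1 (mod 4913)

Hensel: r_{i+1} = r_i − f(r_i)·(f′(r_i))^{-1} mod 17^{i+2}, f′(x) = 2x + 4. Iterate:
  r_0 = 1 (mod 17)
  r_1 = 1 (mod 289)
  r_2 = 1 (mod 4913)
Final: r = 1 satisfies f(r) ≡ 0 mod 17^3.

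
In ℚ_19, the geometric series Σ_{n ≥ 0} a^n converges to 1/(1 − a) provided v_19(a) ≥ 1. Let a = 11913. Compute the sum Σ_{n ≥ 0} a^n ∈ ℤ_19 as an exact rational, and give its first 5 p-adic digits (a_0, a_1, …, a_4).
Σ a^n = 1/(1 − a) = -1/11912;  first 5 digits = (1, 0, 14, 1, 6)

v_19(a) = 2 ≥ 1, so the series converges in ℤ_19 to 1/(1 − a) = 1/(1 − 11913) = -1/11912. Expand this rational in ℤ_19: compute digits iteratively via d_i = x_i mod 19, x_{i+1} = (x_i − d_i)/19. The first 5 digits are (1, 0, 14, 1, 6).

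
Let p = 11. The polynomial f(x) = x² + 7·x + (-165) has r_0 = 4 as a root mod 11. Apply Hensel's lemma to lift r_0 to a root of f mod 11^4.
r_3 = 13677 (mod 14641)

Hensel: r_{i+1} = r_i − f(r_i)·(f′(r_i))^{-1} mod 11^{i+2}, f′(x) = 2x + 7. Iterate:
  r_0 = 4 (mod 11)
  r_1 = 4 (mod 121)
  r_2 = 367 (mod 1331)
  r_3 = 13677 (mod 14641)
Final: r = 13677 satisfies f(r) ≡ 0 mod 11^4.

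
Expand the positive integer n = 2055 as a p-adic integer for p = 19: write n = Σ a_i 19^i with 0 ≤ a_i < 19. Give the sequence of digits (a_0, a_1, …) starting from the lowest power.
(a_0, a_1, …) = (3, 13, 5)

Repeated division by 19 gives the digits low-to-high: 2055 = 3 + 13·19^1 + 5·19^2. Digit sequence: (3, 13, 5).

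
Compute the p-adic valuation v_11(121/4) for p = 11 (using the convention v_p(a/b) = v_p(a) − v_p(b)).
v_11(121/4) = 2

Factor powers of 11 from the numerator and denominator of the reduced fraction: 121 = 11^2 · 1 and 4 = 11^0 · 4. Apply v_p(a/b) = v_p(a) − v_p(b): v_11(121/4) = 2 − 0 = 2.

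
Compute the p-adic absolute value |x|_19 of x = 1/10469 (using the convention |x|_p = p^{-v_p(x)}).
|1/10469|_19 = 361

Step 1 — compute v_19(x) by factoring powers of 19 out of the numerator and denominator: v_19(1/10469) = -2. Step 2 — apply |x|_p = p^{-v_p(x)} = 19^{2} = 361.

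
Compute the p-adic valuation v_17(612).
v_17(612) = 1

v_17(n) is the largest exponent k such that 17^k divides n. Factor out: 612 = 17^1 · 36. (Sign doesn't affect v_p.) So v_17(612) = 1.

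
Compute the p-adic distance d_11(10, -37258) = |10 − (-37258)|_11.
d_11(10, -37258) = 1/1331

Step 1 — x − y = 10 − (-37258) = 37268. Step 2 — v_11(37268) = 3 (factor: 37268 = (11^3 · 28); the sign does not affect v_p). Step 3 — |x − y|_11 = 11^{-3} = 1/1331.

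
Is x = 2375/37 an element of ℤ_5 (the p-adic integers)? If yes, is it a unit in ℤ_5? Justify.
x ∈ ℤ_5 but not a unit; v_5(x) = 3 > 0

ℤ_5 = {x ∈ ℚ_5 : v_5(x) ≥ 0} and ℤ_5^× = {x ∈ ℤ_5 : v_5(x) = 0}. Here v_5(2375/37) = v_5(num) − v_5(den) = 3; compare against these criteria.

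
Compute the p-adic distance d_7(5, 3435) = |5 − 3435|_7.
d_7(5, 3435) = 1/343

Step 1 — x − y = 5 − 3435 = -3430. Step 2 — v_7(-3430) = 3 (factor: -3430 = −(7^3 · 10); the sign does not affect v_p). Step 3 — |x − y|_7 = 7^{-3} = 1/343.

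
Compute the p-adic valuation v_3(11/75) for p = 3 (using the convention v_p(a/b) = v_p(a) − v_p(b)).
v_3(11/75) = -1

Factor powers of 3 from the numerator and denominator of the reduced fraction: 11 = 3^0 · 11 and 75 = 3^1 · 25. Apply v_p(a/b) = v_p(a) − v_p(b): v_3(11/75) = 0 − 1 = -1.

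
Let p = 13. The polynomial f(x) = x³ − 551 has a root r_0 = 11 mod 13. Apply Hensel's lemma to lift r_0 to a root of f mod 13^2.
r_1 = 115 (mod 169)

Hensel: r_{i+1} = r_i − f(r_i)/f′(r_i) mod 13^{i+2}, where f′(x) = 3x². Iterate:
  r_0 = 11 (mod 13)
  r_1 = 115 (mod 169)
Final: r = 115 with f(r) ≡ 0 mod 13^2.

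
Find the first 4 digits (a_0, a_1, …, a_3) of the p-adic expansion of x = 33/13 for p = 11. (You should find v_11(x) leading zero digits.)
(a_0, …, a_3) = (0, 7, 7, 1)

v_11(33/13) = 1, so a_0 = ... = a_0 = 0. Factor out: x = 11^1 · u with u = 3/13 a unit in ℤ_11. Expand u iteratively via a_{v+i} = u_i mod 11, u_{i+1} = (u_i − a_{v+i})/11:
  u_0 = 3/13;  a_1 = 7;  u_1 = (u_0 − 7)/11 = -8/13
  u_1 = -8/13;  a_2 = 7;  u_2 = (u_1 − 7)/11 = -9/13
  u_2 = -9/13;  a_3 = 1;  u_3 = (u_2 − 1)/11 = -2/13
Digits: (0, 7, 7, 1).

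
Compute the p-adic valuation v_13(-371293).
v_13(-371293) = 5

v_13(n) is the largest exponent k such that 13^k divides n. Factor out: -371293 = -13^5 · 1. (Sign doesn't affect v_p.) So v_13(-371293) = 5.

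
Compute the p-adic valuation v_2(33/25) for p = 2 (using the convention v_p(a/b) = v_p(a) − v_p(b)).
v_2(33/25) = 0

Factor powers of 2 from the numerator and denominator of the reduced fraction: 33 = 2^0 · 33 and 25 = 2^0 · 25. Apply v_p(a/b) = v_p(a) − v_p(b): v_2(33/25) = 0 − 0 = 0.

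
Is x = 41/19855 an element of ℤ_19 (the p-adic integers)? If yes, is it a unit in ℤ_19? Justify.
x ∉ ℤ_19 (v_19(x) = -2 < 0)

ℤ_19 = {x ∈ ℚ_19 : v_19(x) ≥ 0} and ℤ_19^× = {x ∈ ℤ_19 : v_19(x) = 0}. Here v_19(41/19855) = v_19(num) − v_19(den) = -2; compare against these criteria.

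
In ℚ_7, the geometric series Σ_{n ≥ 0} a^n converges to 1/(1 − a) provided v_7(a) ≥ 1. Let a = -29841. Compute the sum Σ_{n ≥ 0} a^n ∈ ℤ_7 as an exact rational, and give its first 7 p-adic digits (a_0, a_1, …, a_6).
Σ a^n = 1/(1 − a) = 1/29842;  first 7 digits = (1, 0, 0, 4, 1, 5, 1)

v_7(a) = 3 ≥ 1, so the series converges in ℤ_7 to 1/(1 − a) = 1/(1 − (-29841)) = 1/29842. Expand this rational in ℤ_7: compute digits iteratively via d_i = x_i mod 7, x_{i+1} = (x_i − d_i)/7. The first 7 digits are (1, 0, 0, 4, 1, 5, 1).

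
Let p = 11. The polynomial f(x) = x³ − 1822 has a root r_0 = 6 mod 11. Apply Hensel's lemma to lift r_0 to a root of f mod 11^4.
r_3 = 3075 (mod 14641)

Hensel: r_{i+1} = r_i − f(r_i)/f′(r_i) mod 11^{i+2}, where f′(x) = 3x². Iterate:
  r_0 = 6 (mod 11)
  r_1 = 50 (mod 121)
  r_2 = 413 (mod 1331)
  r_3 = 3075 (mod 14641)
Final: r = 3075 with f(r) ≡ 0 mod 11^4.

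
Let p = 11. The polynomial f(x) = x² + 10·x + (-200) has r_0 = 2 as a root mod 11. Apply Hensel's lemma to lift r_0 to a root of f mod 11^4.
r_3 = 14621 (mod 14641)

Hensel: r_{i+1} = r_i − f(r_i)·(f′(r_i))^{-1} mod 11^{i+2}, f′(x) = 2x + 10. Iterate:
  r_0 = 2 (mod 11)
  r_1 = 101 (mod 121)
  r_2 = 1311 (mod 1331)
  r_3 = 14621 (mod 14641)
Final: r = 14621 satisfies f(r) ≡ 0 mod 11^4.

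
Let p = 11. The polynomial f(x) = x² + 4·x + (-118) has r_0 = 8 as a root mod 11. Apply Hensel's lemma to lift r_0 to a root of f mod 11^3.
r_2 = 602 (mod 1331)

Hensel: r_{i+1} = r_i − f(r_i)·(f′(r_i))^{-1} mod 11^{i+2}, f′(x) = 2x + 4. Iterate:
  r_0 = 8 (mod 11)
  r_1 = 118 (mod 121)
  r_2 = 602 (mod 1331)
Final: r = 602 satisfies f(r) ≡ 0 mod 11^3.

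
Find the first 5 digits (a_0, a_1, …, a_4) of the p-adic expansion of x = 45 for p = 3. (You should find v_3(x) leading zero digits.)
(a_0, …, a_4) = (0, 0, 2, 1, 0)

v_3(45) = 2, so a_0 = ... = a_1 = 0. Factor out: x = 3^2 · u with u = 5 a unit in ℤ_3. Expand u iteratively via a_{v+i} = u_i mod 3, u_{i+1} = (u_i − a_{v+i})/3:
  u_0 = 5;  a_2 = 2;  u_1 = (u_0 − 2)/3 = 1
  u_1 = 1;  a_3 = 1;  u_2 = (u_1 − 1)/3 = 0
  u_2 = 0;  a_4 = 0;  u_3 = (u_2 − 0)/3 = 0
Digits: (0, 0, 2, 1, 0).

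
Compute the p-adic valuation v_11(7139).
v_11(7139) = 2

v_11(n) is the largest exponent k such that 11^k divides n. Factor out: 7139 = 11^2 · 59. (Sign doesn't affect v_p.) So v_11(7139) = 2.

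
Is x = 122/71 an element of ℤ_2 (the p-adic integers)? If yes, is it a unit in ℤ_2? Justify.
x ∈ ℤ_2 but not a unit; v_2(x) = 1 > 0

ℤ_2 = {x ∈ ℚ_2 : v_2(x) ≥ 0} and ℤ_2^× = {x ∈ ℤ_2 : v_2(x) = 0}. Here v_2(122/71) = v_2(num) − v_2(den) = 1; compare against these criteria.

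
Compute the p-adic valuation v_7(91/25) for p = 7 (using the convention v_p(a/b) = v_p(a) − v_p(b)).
v_7(91/25) = 1

Factor powers of 7 from the numerator and denominator of the reduced fraction: 91 = 7^1 · 13 and 25 = 7^0 · 25. Apply v_p(a/b) = v_p(a) − v_p(b): v_7(91/25) = 1 − 0 = 1.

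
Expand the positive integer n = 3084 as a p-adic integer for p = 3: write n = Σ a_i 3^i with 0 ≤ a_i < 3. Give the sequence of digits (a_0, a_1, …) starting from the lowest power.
(a_0, a_1, …) = (0, 2, 0, 0, 2, 0, 1, 1)

Repeated division by 3 gives the digits low-to-high: 3084 = 2·3^1 + 2·3^4 + 1·3^6 + 1·3^7. Digit sequence: (0, 2, 0, 0, 2, 0, 1, 1).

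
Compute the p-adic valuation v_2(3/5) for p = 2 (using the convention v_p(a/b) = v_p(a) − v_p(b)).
v_2(3/5) = 0

Factor powers of 2 from the numerator and denominator of the reduced fraction: 3 = 2^0 · 3 and 5 = 2^0 · 5. Apply v_p(a/b) = v_p(a) − v_p(b): v_2(3/5) = 0 − 0 = 0.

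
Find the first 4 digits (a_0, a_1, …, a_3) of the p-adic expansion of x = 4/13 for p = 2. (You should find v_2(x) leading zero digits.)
(a_0, …, a_3) = (0, 0, 1, 0)

v_2(4/13) = 2, so a_0 = ... = a_1 = 0. Factor out: x = 2^2 · u with u = 1/13 a unit in ℤ_2. Expand u iteratively via a_{v+i} = u_i mod 2, u_{i+1} = (u_i − a_{v+i})/2:
  u_0 = 1/13;  a_2 = 1;  u_1 = (u_0 − 1)/2 = -6/13
  u_1 = -6/13;  a_3 = 0;  u_2 = (u_1 − 0)/2 = -3/13
Digits: (0, 0, 1, 0).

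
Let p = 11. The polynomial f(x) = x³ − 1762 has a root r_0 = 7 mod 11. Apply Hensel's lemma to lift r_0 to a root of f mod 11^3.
r_2 = 29 (mod 1331)

Hensel: r_{i+1} = r_i − f(r_i)/f′(r_i) mod 11^{i+2}, where f′(x) = 3x². Iterate:
  r_0 = 7 (mod 11)
  r_1 = 29 (mod 121)
  r_2 = 29 (mod 1331)
Final: r = 29 with f(r) ≡ 0 mod 11^3.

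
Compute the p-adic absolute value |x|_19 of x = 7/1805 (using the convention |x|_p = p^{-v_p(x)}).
|7/1805|_19 = 361

Step 1 — compute v_19(x) by factoring powers of 19 out of the numerator and denominator: v_19(7/1805) = -2. Step 2 — apply |x|_p = p^{-v_p(x)} = 19^{2} = 361.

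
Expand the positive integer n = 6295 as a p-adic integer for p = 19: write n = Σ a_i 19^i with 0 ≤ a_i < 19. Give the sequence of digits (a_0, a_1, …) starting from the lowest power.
(a_0, a_1, …) = (6, 8, 17)

Repeated division by 19 gives the digits low-to-high: 6295 = 6 + 8·19^1 + 17·19^2. Digit sequence: (6, 8, 17).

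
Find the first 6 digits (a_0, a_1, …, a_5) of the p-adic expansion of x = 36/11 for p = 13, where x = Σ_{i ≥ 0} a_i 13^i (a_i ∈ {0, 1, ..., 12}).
(a_0, …, a_5) = (8, 2, 1, 7, 3, 8)

v_13(36/11) = 0 (numerator and denominator both coprime to 13), so x ∈ ℤ_13^×. Compute digits iteratively via a_i = x_i mod 13, x_{i+1} = (x_i − a_i)/13, with x_0 = x:
  x_0 = 36/11;  a_0 = 8;  x_1 = (x_0 − 8)/13 = -4/11
  x_1 = -4/11;  a_1 = 2;  x_2 = (x_1 − 2)/13 = -2/11
  x_2 = -2/11;  a_2 = 1;  x_3 = (x_2 − 1)/13 = -1/11
  x_3 = -1/11;  a_3 = 7;  x_4 = (x_3 − 7)/13 = -6/11
  x_4 = -6/11;  a_4 = 3;  x_5 = (x_4 − 3)/13 = -3/11
  x_5 = -3/11;  a_5 = 8;  x_6 = (x_5 − 8)/13 = -7/11
Digits: (8, 2, 1, 7, 3, 8).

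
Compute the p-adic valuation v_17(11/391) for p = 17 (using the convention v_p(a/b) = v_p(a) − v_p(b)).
v_17(11/391) = -1

Factor powers of 17 from the numerator and denominator of the reduced fraction: 11 = 17^0 · 11 and 391 = 17^1 · 23. Apply v_p(a/b) = v_p(a) − v_p(b): v_17(11/391) = 0 − 1 = -1.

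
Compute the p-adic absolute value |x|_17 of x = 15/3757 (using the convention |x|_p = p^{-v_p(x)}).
|15/3757|_17 = 289

Step 1 — compute v_17(x) by factoring powers of 17 out of the numerator and denominator: v_17(15/3757) = -2. Step 2 — apply |x|_p = p^{-v_p(x)} = 17^{2} = 289.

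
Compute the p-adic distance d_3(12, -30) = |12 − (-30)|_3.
d_3(12, -30) = 1/3

Step 1 — x − y = 12 − (-30) = 42. Step 2 — v_3(42) = 1 (factor: 42 = (3^1 · 14); the sign does not affect v_p). Step 3 — |x − y|_3 = 3^{-1} = 1/3.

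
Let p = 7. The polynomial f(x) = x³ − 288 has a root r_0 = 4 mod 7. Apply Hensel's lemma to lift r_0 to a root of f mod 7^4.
r_3 = 1985 (mod 2401)

Hensel: r_{i+1} = r_i − f(r_i)/f′(r_i) mod 7^{i+2}, where f′(x) = 3x². Iterate:
  r_0 = 4 (mod 7)
  r_1 = 25 (mod 49)
  r_2 = 270 (mod 343)
  r_3 = 1985 (mod 2401)
Final: r = 1985 with f(r) ≡ 0 mod 7^4.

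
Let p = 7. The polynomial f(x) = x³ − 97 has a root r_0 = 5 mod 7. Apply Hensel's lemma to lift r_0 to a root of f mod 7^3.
r_2 = 313 (mod 343)

Hensel: r_{i+1} = r_i − f(r_i)/f′(r_i) mod 7^{i+2}, where f′(x) = 3x². Iterate:
  r_0 = 5 (mod 7)
  r_1 = 19 (mod 49)
  r_2 = 313 (mod 343)
Final: r = 313 with f(r) ≡ 0 mod 7^3.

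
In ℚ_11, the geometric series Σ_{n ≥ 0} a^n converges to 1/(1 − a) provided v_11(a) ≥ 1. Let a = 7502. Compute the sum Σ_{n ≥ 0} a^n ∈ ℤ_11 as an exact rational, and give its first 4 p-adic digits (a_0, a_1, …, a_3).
Σ a^n = 1/(1 − a) = -1/7501;  first 4 digits = (1, 0, 7, 5)

v_11(a) = 2 ≥ 1, so the series converges in ℤ_11 to 1/(1 − a) = 1/(1 − 7502) = -1/7501. Expand this rational in ℤ_11: compute digits iteratively via d_i = x_i mod 11, x_{i+1} = (x_i − d_i)/11. The first 4 digits are (1, 0, 7, 5).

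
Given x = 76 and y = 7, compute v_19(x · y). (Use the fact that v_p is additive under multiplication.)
v_19(532) = 1

v_p(x) = 1 (factor: 76 = 19^1 · 4); v_p(y) = 0 (factor: 7 = 19^0 · 7). Additivity: v_p(xy) = v_p(x) + v_p(y) = 1 + 0 = 1. (Direct check: xy = 532 = 19^1 · (28).)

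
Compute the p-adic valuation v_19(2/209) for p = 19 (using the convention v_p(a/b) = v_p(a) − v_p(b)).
v_19(2/209) = -1

Factor powers of 19 from the numerator and denominator of the reduced fraction: 2 = 19^0 · 2 and 209 = 19^1 · 11. Apply v_p(a/b) = v_p(a) − v_p(b): v_19(2/209) = 0 − 1 = -1.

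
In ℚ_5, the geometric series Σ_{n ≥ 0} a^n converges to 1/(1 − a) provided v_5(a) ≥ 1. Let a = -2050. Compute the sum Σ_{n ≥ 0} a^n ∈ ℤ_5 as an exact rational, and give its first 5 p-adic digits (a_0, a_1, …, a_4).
Σ a^n = 1/(1 − a) = 1/2051;  first 5 digits = (1, 0, 3, 3, 0)

v_5(a) = 2 ≥ 1, so the series converges in ℤ_5 to 1/(1 − a) = 1/(1 − (-2050)) = 1/2051. Expand this rational in ℤ_5: compute digits iteratively via d_i = x_i mod 5, x_{i+1} = (x_i − d_i)/5. The first 5 digits are (1, 0, 3, 3, 0).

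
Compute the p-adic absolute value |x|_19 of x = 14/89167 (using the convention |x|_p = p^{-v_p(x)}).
|14/89167|_19 = 6859

Step 1 — compute v_19(x) by factoring powers of 19 out of the numerator and denominator: v_19(14/89167) = -3. Step 2 — apply |x|_p = p^{-v_p(x)} = 19^{3} = 6859.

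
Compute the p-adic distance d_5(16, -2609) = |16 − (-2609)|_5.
d_5(16, -2609) = 1/125

Step 1 — x − y = 16 − (-2609) = 2625. Step 2 — v_5(2625) = 3 (factor: 2625 = (5^3 · 21); the sign does not affect v_p). Step 3 — |x − y|_5 = 5^{-3} = 1/125.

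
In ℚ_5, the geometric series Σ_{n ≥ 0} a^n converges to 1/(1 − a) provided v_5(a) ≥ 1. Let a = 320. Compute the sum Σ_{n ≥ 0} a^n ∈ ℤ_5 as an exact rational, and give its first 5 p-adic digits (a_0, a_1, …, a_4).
Σ a^n = 1/(1 − a) = -1/319;  first 5 digits = (1, 4, 3, 0, 4)

v_5(a) = 1 ≥ 1, so the series converges in ℤ_5 to 1/(1 − a) = 1/(1 − 320) = -1/319. Expand this rational in ℤ_5: compute digits iteratively via d_i = x_i mod 5, x_{i+1} = (x_i − d_i)/5. The first 5 digits are (1, 4, 3, 0, 4).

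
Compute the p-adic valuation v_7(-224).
v_7(-224) = 1

v_7(n) is the largest exponent k such that 7^k divides n. Factor out: -224 = -7^1 · 32. (Sign doesn't affect v_p.) So v_7(-224) = 1.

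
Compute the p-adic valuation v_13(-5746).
v_13(-5746) = 2

v_13(n) is the largest exponent k such that 13^k divides n. Factor out: -5746 = -13^2 · 34. (Sign doesn't affect v_p.) So v_13(-5746) = 2.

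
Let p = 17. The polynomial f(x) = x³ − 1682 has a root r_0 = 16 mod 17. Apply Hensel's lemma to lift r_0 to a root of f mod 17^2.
r_1 = 271 (mod 289)

Hensel: r_{i+1} = r_i − f(r_i)/f′(r_i) mod 17^{i+2}, where f′(x) = 3x². Iterate:
  r_0 = 16 (mod 17)
  r_1 = 271 (mod 289)
Final: r = 271 with f(r) ≡ 0 mod 17^2.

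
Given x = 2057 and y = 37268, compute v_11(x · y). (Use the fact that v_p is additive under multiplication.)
v_11(76660276) = 5

v_p(x) = 2 (factor: 2057 = 11^2 · 17); v_p(y) = 3 (factor: 37268 = 11^3 · 28). Additivity: v_p(xy) = v_p(x) + v_p(y) = 2 + 3 = 5. (Direct check: xy = 76660276 = 11^5 · (476).)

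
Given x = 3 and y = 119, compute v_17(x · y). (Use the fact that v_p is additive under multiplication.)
v_17(357) = 1

v_p(x) = 0 (factor: 3 = 17^0 · 3); v_p(y) = 1 (factor: 119 = 17^1 · 7). Additivity: v_p(xy) = v_p(x) + v_p(y) = 0 + 1 = 1. (Direct check: xy = 357 = 17^1 · (21).)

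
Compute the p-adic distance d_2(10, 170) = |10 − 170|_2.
d_2(10, 170) = 1/32

Step 1 — x − y = 10 − 170 = -160. Step 2 — v_2(-160) = 5 (factor: -160 = −(2^5 · 5); the sign does not affect v_p). Step 3 — |x − y|_2 = 2^{-5} = 1/32.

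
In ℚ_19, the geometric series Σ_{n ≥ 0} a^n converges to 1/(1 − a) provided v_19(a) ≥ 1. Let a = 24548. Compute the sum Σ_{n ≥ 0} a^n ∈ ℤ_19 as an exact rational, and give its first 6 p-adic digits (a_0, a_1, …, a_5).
Σ a^n = 1/(1 − a) = -1/24547;  first 6 digits = (1, 0, 11, 3, 7, 15)

v_19(a) = 2 ≥ 1, so the series converges in ℤ_19 to 1/(1 − a) = 1/(1 − 24548) = -1/24547. Expand this rational in ℤ_19: compute digits iteratively via d_i = x_i mod 19, x_{i+1} = (x_i − d_i)/19. The first 6 digits are (1, 0, 11, 3, 7, 15).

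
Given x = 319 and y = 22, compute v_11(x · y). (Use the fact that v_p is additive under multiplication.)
v_11(7018) = 2

v_p(x) = 1 (factor: 319 = 11^1 · 29); v_p(y) = 1 (factor: 22 = 11^1 · 2). Additivity: v_p(xy) = v_p(x) + v_p(y) = 1 + 1 = 2. (Direct check: xy = 7018 = 11^2 · (58).)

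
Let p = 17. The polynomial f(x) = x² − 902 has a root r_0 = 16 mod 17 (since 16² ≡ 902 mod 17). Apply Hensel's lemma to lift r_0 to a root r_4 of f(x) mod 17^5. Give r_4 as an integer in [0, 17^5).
r_4 = 672774 (mod 1419857)

Hensel's recurrence: r_{i+1} = r_i − f(r_i)·(f′(r_i))^{-1} mod 17^{i+2}, with f′(x) = 2x. Iterate:
  r_0 = 16 (mod 17)
  r_1 = 271 (mod 289)
  r_2 = 4606 (mod 4913)
  r_3 = 4606 (mod 83521)
  r_4 = 672774 (mod 1419857)
Final: r_4 = 672774, and one checks f(r_4) ≡ 0 mod 17^5.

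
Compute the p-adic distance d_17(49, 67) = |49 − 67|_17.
d_17(49, 67) = 1

Step 1 — x − y = 49 − 67 = -18. Step 2 — v_17(-18) = 0 (factor: -18 = −(17^0 · 18); the sign does not affect v_p). Step 3 — |x − y|_17 = 17^{0} = 1.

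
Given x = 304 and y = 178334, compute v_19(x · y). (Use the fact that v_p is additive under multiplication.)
v_19(54213536) = 4

v_p(x) = 1 (factor: 304 = 19^1 · 16); v_p(y) = 3 (factor: 178334 = 19^3 · 26). Additivity: v_p(xy) = v_p(x) + v_p(y) = 1 + 3 = 4. (Direct check: xy = 54213536 = 19^4 · (416).)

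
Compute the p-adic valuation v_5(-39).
v_5(-39) = 0

v_5(n) is the largest exponent k such that 5^k divides n. Factor out: -39 = -5^0 · 39. (Sign doesn't affect v_p.) So v_5(-39) = 0.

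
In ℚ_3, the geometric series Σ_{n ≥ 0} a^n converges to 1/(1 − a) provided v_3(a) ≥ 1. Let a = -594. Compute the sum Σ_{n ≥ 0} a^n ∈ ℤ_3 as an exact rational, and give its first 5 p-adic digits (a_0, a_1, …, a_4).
Σ a^n = 1/(1 − a) = 1/595;  first 5 digits = (1, 0, 0, 2, 1)

v_3(a) = 3 ≥ 1, so the series converges in ℤ_3 to 1/(1 − a) = 1/(1 − (-594)) = 1/595. Expand this rational in ℤ_3: compute digits iteratively via d_i = x_i mod 3, x_{i+1} = (x_i − d_i)/3. The first 5 digits are (1, 0, 0, 2, 1).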